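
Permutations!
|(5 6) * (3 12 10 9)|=4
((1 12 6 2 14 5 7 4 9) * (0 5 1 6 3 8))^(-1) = ((0 5 7 4 9 6 2 14 1 12 3 8))^(-1) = (0 8 3 12 1 14 2 6 9 4 7 5)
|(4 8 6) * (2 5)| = 6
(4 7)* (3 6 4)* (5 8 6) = (3 5 8 6 4 7) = [0, 1, 2, 5, 7, 8, 4, 3, 6]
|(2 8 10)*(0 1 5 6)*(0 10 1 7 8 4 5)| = |(0 7 8 1)(2 4 5 6 10)| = 20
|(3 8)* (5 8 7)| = |(3 7 5 8)| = 4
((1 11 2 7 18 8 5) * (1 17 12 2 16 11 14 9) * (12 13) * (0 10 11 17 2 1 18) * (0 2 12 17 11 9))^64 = (0 10 9 18 8 5 12 1 14)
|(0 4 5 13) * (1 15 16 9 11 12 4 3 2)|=12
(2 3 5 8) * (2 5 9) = (2 3 9)(5 8) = [0, 1, 3, 9, 4, 8, 6, 7, 5, 2]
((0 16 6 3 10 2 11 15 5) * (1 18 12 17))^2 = (0 6 10 11 5 16 3 2 15)(1 12)(17 18)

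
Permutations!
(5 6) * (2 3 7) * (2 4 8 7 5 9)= (2 3 5 6 9)(4 8 7)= [0, 1, 3, 5, 8, 6, 9, 4, 7, 2]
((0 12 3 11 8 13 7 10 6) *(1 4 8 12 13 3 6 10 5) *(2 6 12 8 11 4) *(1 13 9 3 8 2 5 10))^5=(13)(0 2 4 9 6 11 3)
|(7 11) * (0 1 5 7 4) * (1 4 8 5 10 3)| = |(0 4)(1 10 3)(5 7 11 8)| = 12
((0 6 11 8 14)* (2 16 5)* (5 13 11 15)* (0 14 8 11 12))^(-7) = (0 6 15 5 2 16 13 12)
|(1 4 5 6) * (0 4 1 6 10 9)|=5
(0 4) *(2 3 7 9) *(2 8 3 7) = (0 4)(2 7 9 8 3) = [4, 1, 7, 2, 0, 5, 6, 9, 3, 8]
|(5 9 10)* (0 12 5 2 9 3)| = |(0 12 5 3)(2 9 10)| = 12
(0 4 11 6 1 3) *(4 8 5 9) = (0 8 5 9 4 11 6 1 3) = [8, 3, 2, 0, 11, 9, 1, 7, 5, 4, 10, 6]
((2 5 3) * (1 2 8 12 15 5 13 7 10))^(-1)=(1 10 7 13 2)(3 5 15 12 8)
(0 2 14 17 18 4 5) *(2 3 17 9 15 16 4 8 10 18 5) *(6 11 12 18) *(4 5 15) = (0 3 17 15 16 5)(2 14 9 4)(6 11 12 18 8 10) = [3, 1, 14, 17, 2, 0, 11, 7, 10, 4, 6, 12, 18, 13, 9, 16, 5, 15, 8]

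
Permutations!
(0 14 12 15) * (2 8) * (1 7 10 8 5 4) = (0 14 12 15)(1 7 10 8 2 5 4) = [14, 7, 5, 3, 1, 4, 6, 10, 2, 9, 8, 11, 15, 13, 12, 0]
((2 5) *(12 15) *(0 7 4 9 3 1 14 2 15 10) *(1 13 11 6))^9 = (0 14 9 15 11)(1 4 5 13 10)(2 3 12 6 7)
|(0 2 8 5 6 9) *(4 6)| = 7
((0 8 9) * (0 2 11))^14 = ((0 8 9 2 11))^14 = (0 11 2 9 8)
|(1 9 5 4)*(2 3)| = |(1 9 5 4)(2 3)| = 4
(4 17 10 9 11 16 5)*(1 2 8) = (1 2 8)(4 17 10 9 11 16 5) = [0, 2, 8, 3, 17, 4, 6, 7, 1, 11, 9, 16, 12, 13, 14, 15, 5, 10]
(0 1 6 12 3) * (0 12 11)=(0 1 6 11)(3 12)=[1, 6, 2, 12, 4, 5, 11, 7, 8, 9, 10, 0, 3]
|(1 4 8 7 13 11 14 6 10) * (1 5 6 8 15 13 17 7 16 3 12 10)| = |(1 4 15 13 11 14 8 16 3 12 10 5 6)(7 17)| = 26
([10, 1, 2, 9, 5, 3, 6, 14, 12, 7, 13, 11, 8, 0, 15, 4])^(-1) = (0 13 10)(3 5 4 15 14 7 9)(8 12)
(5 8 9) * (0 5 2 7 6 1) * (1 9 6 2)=(0 5 8 6 9 1)(2 7)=[5, 0, 7, 3, 4, 8, 9, 2, 6, 1]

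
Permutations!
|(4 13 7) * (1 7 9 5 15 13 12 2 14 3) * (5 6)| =|(1 7 4 12 2 14 3)(5 15 13 9 6)| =35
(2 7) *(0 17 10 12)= [17, 1, 7, 3, 4, 5, 6, 2, 8, 9, 12, 11, 0, 13, 14, 15, 16, 10]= (0 17 10 12)(2 7)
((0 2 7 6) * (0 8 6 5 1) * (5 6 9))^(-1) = (0 1 5 9 8 6 7 2)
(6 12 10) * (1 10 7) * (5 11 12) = (1 10 6 5 11 12 7) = [0, 10, 2, 3, 4, 11, 5, 1, 8, 9, 6, 12, 7]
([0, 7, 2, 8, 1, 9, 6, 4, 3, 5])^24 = (9)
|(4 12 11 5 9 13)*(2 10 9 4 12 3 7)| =|(2 10 9 13 12 11 5 4 3 7)| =10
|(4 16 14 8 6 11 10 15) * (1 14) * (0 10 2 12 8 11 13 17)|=|(0 10 15 4 16 1 14 11 2 12 8 6 13 17)|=14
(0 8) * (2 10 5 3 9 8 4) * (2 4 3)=(0 3 9 8)(2 10 5)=[3, 1, 10, 9, 4, 2, 6, 7, 0, 8, 5]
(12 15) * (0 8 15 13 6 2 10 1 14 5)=(0 8 15 12 13 6 2 10 1 14 5)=[8, 14, 10, 3, 4, 0, 2, 7, 15, 9, 1, 11, 13, 6, 5, 12]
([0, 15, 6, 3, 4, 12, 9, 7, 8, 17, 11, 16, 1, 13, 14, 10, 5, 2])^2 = [0, 10, 9, 3, 4, 1, 17, 7, 8, 2, 16, 5, 15, 13, 14, 11, 12, 6]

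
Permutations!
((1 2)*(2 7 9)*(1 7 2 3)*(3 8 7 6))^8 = ((1 2 6 3)(7 9 8))^8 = (7 8 9)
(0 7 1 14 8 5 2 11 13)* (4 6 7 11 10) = (0 11 13)(1 14 8 5 2 10 4 6 7) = [11, 14, 10, 3, 6, 2, 7, 1, 5, 9, 4, 13, 12, 0, 8]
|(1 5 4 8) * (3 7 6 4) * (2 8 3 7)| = 8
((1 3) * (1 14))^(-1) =((1 3 14))^(-1) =(1 14 3)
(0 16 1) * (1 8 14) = (0 16 8 14 1) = [16, 0, 2, 3, 4, 5, 6, 7, 14, 9, 10, 11, 12, 13, 1, 15, 8]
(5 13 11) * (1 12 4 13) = (1 12 4 13 11 5) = [0, 12, 2, 3, 13, 1, 6, 7, 8, 9, 10, 5, 4, 11]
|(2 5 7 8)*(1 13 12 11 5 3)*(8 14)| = |(1 13 12 11 5 7 14 8 2 3)| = 10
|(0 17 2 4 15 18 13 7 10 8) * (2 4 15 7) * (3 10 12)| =8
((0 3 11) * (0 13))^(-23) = ((0 3 11 13))^(-23) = (0 3 11 13)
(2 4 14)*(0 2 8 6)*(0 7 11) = (0 2 4 14 8 6 7 11) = [2, 1, 4, 3, 14, 5, 7, 11, 6, 9, 10, 0, 12, 13, 8]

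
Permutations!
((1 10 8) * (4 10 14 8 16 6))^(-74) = ((1 14 8)(4 10 16 6))^(-74) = (1 14 8)(4 16)(6 10)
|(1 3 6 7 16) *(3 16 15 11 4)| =|(1 16)(3 6 7 15 11 4)| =6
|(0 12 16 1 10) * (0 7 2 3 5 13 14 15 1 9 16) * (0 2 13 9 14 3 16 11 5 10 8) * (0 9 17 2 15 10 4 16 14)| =17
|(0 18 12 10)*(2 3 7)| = 12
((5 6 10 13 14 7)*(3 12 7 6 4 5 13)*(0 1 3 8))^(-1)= ((0 1 3 12 7 13 14 6 10 8)(4 5))^(-1)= (0 8 10 6 14 13 7 12 3 1)(4 5)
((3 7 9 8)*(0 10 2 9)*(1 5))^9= ((0 10 2 9 8 3 7)(1 5))^9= (0 2 8 7 10 9 3)(1 5)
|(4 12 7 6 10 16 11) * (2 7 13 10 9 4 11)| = 9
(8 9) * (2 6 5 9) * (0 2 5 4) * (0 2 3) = (0 3)(2 6 4)(5 9 8) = [3, 1, 6, 0, 2, 9, 4, 7, 5, 8]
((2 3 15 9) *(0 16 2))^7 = (0 16 2 3 15 9)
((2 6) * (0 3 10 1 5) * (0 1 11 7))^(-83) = (0 10 7 3 11)(1 5)(2 6)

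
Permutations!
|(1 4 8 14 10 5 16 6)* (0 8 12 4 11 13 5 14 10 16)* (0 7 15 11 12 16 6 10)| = |(0 8)(1 12 4 16 10 14 6)(5 7 15 11 13)| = 70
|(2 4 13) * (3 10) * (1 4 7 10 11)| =8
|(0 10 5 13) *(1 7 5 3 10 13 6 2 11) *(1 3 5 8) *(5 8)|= 18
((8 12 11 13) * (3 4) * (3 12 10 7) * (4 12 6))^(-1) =((3 12 11 13 8 10 7)(4 6))^(-1) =(3 7 10 8 13 11 12)(4 6)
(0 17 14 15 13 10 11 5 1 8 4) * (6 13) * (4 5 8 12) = (0 17 14 15 6 13 10 11 8 5 1 12 4) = [17, 12, 2, 3, 0, 1, 13, 7, 5, 9, 11, 8, 4, 10, 15, 6, 16, 14]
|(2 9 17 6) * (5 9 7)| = |(2 7 5 9 17 6)| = 6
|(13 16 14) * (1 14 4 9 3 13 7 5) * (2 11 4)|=28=|(1 14 7 5)(2 11 4 9 3 13 16)|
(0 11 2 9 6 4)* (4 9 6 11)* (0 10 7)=(0 4 10 7)(2 6 9 11)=[4, 1, 6, 3, 10, 5, 9, 0, 8, 11, 7, 2]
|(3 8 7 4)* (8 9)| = |(3 9 8 7 4)| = 5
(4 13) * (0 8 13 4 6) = (0 8 13 6) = [8, 1, 2, 3, 4, 5, 0, 7, 13, 9, 10, 11, 12, 6]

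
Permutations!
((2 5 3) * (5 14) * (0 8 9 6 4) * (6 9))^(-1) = (0 4 6 8)(2 3 5 14)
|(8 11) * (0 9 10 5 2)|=|(0 9 10 5 2)(8 11)|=10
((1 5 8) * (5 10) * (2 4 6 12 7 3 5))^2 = ((1 10 2 4 6 12 7 3 5 8))^2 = (1 2 6 7 5)(3 8 10 4 12)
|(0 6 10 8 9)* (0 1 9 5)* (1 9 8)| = |(0 6 10 1 8 5)| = 6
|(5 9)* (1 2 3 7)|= |(1 2 3 7)(5 9)|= 4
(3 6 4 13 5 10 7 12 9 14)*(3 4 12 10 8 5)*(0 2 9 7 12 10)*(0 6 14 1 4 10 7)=(0 2 9 1 4 13 3 14 10 12)(5 8)(6 7)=[2, 4, 9, 14, 13, 8, 7, 6, 5, 1, 12, 11, 0, 3, 10]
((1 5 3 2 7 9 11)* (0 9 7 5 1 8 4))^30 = ((0 9 11 8 4)(2 5 3))^30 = (11)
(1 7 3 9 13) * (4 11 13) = [0, 7, 2, 9, 11, 5, 6, 3, 8, 4, 10, 13, 12, 1] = (1 7 3 9 4 11 13)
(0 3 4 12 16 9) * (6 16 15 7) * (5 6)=(0 3 4 12 15 7 5 6 16 9)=[3, 1, 2, 4, 12, 6, 16, 5, 8, 0, 10, 11, 15, 13, 14, 7, 9]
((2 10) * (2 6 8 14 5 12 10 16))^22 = ((2 16)(5 12 10 6 8 14))^22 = (16)(5 8 10)(6 12 14)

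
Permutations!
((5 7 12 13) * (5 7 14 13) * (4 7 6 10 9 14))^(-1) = ((4 7 12 5)(6 10 9 14 13))^(-1) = (4 5 12 7)(6 13 14 9 10)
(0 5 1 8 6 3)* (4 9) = (0 5 1 8 6 3)(4 9) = [5, 8, 2, 0, 9, 1, 3, 7, 6, 4]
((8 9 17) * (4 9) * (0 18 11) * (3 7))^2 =((0 18 11)(3 7)(4 9 17 8))^2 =(0 11 18)(4 17)(8 9)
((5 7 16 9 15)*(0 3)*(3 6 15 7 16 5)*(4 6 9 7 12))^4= ((0 9 12 4 6 15 3)(5 16 7))^4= (0 6 9 15 12 3 4)(5 16 7)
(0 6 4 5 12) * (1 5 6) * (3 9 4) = (0 1 5 12)(3 9 4 6) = [1, 5, 2, 9, 6, 12, 3, 7, 8, 4, 10, 11, 0]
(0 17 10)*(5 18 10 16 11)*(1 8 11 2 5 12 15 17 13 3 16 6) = [13, 8, 5, 16, 4, 18, 1, 7, 11, 9, 0, 12, 15, 3, 14, 17, 2, 6, 10] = (0 13 3 16 2 5 18 10)(1 8 11 12 15 17 6)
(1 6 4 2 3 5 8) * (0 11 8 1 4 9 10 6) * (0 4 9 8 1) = (0 11 1 4 2 3 5)(6 8 9 10) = [11, 4, 3, 5, 2, 0, 8, 7, 9, 10, 6, 1]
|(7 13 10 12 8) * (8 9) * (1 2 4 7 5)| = |(1 2 4 7 13 10 12 9 8 5)| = 10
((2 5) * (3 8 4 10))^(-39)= ((2 5)(3 8 4 10))^(-39)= (2 5)(3 8 4 10)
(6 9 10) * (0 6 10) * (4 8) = (10)(0 6 9)(4 8) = [6, 1, 2, 3, 8, 5, 9, 7, 4, 0, 10]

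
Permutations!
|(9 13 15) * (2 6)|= 6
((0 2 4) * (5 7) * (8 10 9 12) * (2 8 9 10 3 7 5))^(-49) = (0 4 2 7 3 8)(9 12)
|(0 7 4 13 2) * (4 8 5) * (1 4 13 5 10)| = 9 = |(0 7 8 10 1 4 5 13 2)|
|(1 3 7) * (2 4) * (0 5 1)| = |(0 5 1 3 7)(2 4)| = 10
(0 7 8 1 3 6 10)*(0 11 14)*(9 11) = [7, 3, 2, 6, 4, 5, 10, 8, 1, 11, 9, 14, 12, 13, 0] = (0 7 8 1 3 6 10 9 11 14)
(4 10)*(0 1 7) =[1, 7, 2, 3, 10, 5, 6, 0, 8, 9, 4] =(0 1 7)(4 10)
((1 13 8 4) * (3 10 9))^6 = ((1 13 8 4)(3 10 9))^6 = (1 8)(4 13)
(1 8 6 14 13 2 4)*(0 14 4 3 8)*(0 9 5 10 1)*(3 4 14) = [3, 9, 4, 8, 0, 10, 14, 7, 6, 5, 1, 11, 12, 2, 13] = (0 3 8 6 14 13 2 4)(1 9 5 10)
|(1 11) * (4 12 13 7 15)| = |(1 11)(4 12 13 7 15)| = 10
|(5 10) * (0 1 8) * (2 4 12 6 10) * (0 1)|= |(1 8)(2 4 12 6 10 5)|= 6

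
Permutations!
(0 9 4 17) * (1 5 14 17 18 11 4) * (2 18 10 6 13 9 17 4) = (0 17)(1 5 14 4 10 6 13 9)(2 18 11) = [17, 5, 18, 3, 10, 14, 13, 7, 8, 1, 6, 2, 12, 9, 4, 15, 16, 0, 11]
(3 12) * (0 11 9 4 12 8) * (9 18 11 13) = (0 13 9 4 12 3 8)(11 18) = [13, 1, 2, 8, 12, 5, 6, 7, 0, 4, 10, 18, 3, 9, 14, 15, 16, 17, 11]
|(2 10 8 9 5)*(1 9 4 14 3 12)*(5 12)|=|(1 9 12)(2 10 8 4 14 3 5)|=21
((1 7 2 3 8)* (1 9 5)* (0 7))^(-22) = (0 2 8 5)(1 7 3 9)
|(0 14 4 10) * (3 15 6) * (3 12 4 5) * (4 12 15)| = |(0 14 5 3 4 10)(6 15)| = 6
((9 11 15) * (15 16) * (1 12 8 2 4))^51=((1 12 8 2 4)(9 11 16 15))^51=(1 12 8 2 4)(9 15 16 11)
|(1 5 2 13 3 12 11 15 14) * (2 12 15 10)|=10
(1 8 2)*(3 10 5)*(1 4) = (1 8 2 4)(3 10 5) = [0, 8, 4, 10, 1, 3, 6, 7, 2, 9, 5]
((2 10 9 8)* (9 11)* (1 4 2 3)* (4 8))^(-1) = ((1 8 3)(2 10 11 9 4))^(-1) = (1 3 8)(2 4 9 11 10)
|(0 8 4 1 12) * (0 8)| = |(1 12 8 4)| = 4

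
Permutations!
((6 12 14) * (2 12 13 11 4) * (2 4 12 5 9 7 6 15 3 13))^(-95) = (3 13 11 12 14 15) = ((2 5 9 7 6)(3 13 11 12 14 15))^(-95)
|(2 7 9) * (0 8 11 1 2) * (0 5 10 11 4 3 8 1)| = |(0 1 2 7 9 5 10 11)(3 8 4)| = 24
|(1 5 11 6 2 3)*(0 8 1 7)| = |(0 8 1 5 11 6 2 3 7)| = 9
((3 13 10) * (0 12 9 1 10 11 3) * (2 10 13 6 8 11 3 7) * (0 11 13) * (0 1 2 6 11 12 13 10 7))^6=(0 3)(2 9 12 10 8 6 7)(11 13)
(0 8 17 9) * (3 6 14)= (0 8 17 9)(3 6 14)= [8, 1, 2, 6, 4, 5, 14, 7, 17, 0, 10, 11, 12, 13, 3, 15, 16, 9]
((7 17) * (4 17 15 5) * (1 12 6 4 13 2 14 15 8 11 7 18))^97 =(1 12 6 4 17 18)(2 15 13 14 5)(7 8 11)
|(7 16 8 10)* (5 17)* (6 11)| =4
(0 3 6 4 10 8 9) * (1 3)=(0 1 3 6 4 10 8 9)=[1, 3, 2, 6, 10, 5, 4, 7, 9, 0, 8]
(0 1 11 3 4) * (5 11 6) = (0 1 6 5 11 3 4) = [1, 6, 2, 4, 0, 11, 5, 7, 8, 9, 10, 3]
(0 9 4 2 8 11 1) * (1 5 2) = (0 9 4 1)(2 8 11 5) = [9, 0, 8, 3, 1, 2, 6, 7, 11, 4, 10, 5]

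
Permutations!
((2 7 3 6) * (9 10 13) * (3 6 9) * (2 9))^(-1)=((2 7 6 9 10 13 3))^(-1)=(2 3 13 10 9 6 7)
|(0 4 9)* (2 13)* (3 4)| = |(0 3 4 9)(2 13)| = 4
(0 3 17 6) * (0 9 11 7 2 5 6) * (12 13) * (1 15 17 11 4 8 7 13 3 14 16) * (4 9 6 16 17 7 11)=(0 14 17)(1 15 7 2 5 16)(3 4 8 11 13 12)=[14, 15, 5, 4, 8, 16, 6, 2, 11, 9, 10, 13, 3, 12, 17, 7, 1, 0]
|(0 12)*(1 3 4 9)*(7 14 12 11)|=20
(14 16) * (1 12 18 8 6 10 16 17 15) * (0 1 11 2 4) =[1, 12, 4, 3, 0, 5, 10, 7, 6, 9, 16, 2, 18, 13, 17, 11, 14, 15, 8] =(0 1 12 18 8 6 10 16 14 17 15 11 2 4)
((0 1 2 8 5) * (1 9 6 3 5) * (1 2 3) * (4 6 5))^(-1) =((0 9 5)(1 3 4 6)(2 8))^(-1) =(0 5 9)(1 6 4 3)(2 8)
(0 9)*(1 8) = (0 9)(1 8) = [9, 8, 2, 3, 4, 5, 6, 7, 1, 0]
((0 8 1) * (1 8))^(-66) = ((8)(0 1))^(-66) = (8)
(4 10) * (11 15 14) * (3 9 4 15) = (3 9 4 10 15 14 11) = [0, 1, 2, 9, 10, 5, 6, 7, 8, 4, 15, 3, 12, 13, 11, 14]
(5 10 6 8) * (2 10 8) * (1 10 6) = (1 10)(2 6)(5 8) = [0, 10, 6, 3, 4, 8, 2, 7, 5, 9, 1]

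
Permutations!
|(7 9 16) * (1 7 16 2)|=4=|(16)(1 7 9 2)|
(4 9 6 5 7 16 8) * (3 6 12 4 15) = (3 6 5 7 16 8 15)(4 9 12) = [0, 1, 2, 6, 9, 7, 5, 16, 15, 12, 10, 11, 4, 13, 14, 3, 8]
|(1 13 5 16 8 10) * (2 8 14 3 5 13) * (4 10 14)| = |(1 2 8 14 3 5 16 4 10)| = 9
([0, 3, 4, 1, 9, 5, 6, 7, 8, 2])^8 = (2 9 4)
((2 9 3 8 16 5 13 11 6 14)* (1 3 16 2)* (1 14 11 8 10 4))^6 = (16)(1 10)(3 4)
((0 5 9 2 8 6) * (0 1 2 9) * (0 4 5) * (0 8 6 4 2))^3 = (9)(0 5 1 4 6 8 2)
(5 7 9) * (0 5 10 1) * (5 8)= (0 8 5 7 9 10 1)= [8, 0, 2, 3, 4, 7, 6, 9, 5, 10, 1]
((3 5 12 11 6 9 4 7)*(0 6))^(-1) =(0 11 12 5 3 7 4 9 6)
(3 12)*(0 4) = [4, 1, 2, 12, 0, 5, 6, 7, 8, 9, 10, 11, 3] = (0 4)(3 12)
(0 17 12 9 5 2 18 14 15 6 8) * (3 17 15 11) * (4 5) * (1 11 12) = (0 15 6 8)(1 11 3 17)(2 18 14 12 9 4 5) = [15, 11, 18, 17, 5, 2, 8, 7, 0, 4, 10, 3, 9, 13, 12, 6, 16, 1, 14]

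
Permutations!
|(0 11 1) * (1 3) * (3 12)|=|(0 11 12 3 1)|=5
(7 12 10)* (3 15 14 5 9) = (3 15 14 5 9)(7 12 10) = [0, 1, 2, 15, 4, 9, 6, 12, 8, 3, 7, 11, 10, 13, 5, 14]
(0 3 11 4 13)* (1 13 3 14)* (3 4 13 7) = (0 14 1 7 3 11 13) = [14, 7, 2, 11, 4, 5, 6, 3, 8, 9, 10, 13, 12, 0, 1]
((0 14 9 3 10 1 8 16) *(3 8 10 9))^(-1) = (0 16 8 9 3 14)(1 10)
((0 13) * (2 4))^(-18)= (13)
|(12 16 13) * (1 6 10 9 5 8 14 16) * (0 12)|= 11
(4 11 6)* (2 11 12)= [0, 1, 11, 3, 12, 5, 4, 7, 8, 9, 10, 6, 2]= (2 11 6 4 12)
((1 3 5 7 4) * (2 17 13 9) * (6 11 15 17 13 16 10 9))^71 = (1 3 5 7 4)(2 9 10 16 17 15 11 6 13)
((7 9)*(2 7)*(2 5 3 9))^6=(9)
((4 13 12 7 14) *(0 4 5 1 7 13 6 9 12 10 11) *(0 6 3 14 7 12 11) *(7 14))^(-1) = ((0 4 3 7 14 5 1 12 13 10)(6 9 11))^(-1) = (0 10 13 12 1 5 14 7 3 4)(6 11 9)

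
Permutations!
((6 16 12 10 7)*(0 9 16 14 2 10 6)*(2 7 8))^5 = (0 14 12 9 7 6 16)(2 8 10)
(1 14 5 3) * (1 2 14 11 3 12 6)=[0, 11, 14, 2, 4, 12, 1, 7, 8, 9, 10, 3, 6, 13, 5]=(1 11 3 2 14 5 12 6)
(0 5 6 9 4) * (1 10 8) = [5, 10, 2, 3, 0, 6, 9, 7, 1, 4, 8] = (0 5 6 9 4)(1 10 8)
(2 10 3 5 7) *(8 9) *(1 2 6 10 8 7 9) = (1 2 8)(3 5 9 7 6 10) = [0, 2, 8, 5, 4, 9, 10, 6, 1, 7, 3]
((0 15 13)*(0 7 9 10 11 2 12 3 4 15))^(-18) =(2 3 15 7 10)(4 13 9 11 12)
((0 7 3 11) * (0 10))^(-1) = (0 10 11 3 7)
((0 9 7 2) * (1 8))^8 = ((0 9 7 2)(1 8))^8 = (9)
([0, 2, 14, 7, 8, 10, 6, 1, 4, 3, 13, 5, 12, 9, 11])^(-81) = (1 7 3 9 13 10 5 11 14 2)(4 8)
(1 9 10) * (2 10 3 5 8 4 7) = (1 9 3 5 8 4 7 2 10) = [0, 9, 10, 5, 7, 8, 6, 2, 4, 3, 1]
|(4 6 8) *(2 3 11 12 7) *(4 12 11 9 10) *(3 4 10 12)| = |(2 4 6 8 3 9 12 7)| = 8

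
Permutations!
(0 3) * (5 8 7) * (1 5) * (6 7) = (0 3)(1 5 8 6 7) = [3, 5, 2, 0, 4, 8, 7, 1, 6]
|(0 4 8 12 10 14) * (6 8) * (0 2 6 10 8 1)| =14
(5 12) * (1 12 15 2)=[0, 12, 1, 3, 4, 15, 6, 7, 8, 9, 10, 11, 5, 13, 14, 2]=(1 12 5 15 2)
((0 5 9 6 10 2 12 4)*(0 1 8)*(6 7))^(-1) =(0 8 1 4 12 2 10 6 7 9 5)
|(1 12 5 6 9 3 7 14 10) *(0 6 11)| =11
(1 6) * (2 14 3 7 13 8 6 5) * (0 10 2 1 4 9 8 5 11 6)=(0 10 2 14 3 7 13 5 1 11 6 4 9 8)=[10, 11, 14, 7, 9, 1, 4, 13, 0, 8, 2, 6, 12, 5, 3]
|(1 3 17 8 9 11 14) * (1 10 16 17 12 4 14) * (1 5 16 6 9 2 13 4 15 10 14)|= |(1 3 12 15 10 6 9 11 5 16 17 8 2 13 4)|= 15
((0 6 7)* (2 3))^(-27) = (7)(2 3)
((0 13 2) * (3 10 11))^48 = ((0 13 2)(3 10 11))^48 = (13)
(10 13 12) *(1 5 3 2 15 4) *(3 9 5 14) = [0, 14, 15, 2, 1, 9, 6, 7, 8, 5, 13, 11, 10, 12, 3, 4] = (1 14 3 2 15 4)(5 9)(10 13 12)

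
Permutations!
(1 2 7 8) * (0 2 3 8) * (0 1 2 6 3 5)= (0 6 3 8 2 7 1 5)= [6, 5, 7, 8, 4, 0, 3, 1, 2]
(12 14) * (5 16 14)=[0, 1, 2, 3, 4, 16, 6, 7, 8, 9, 10, 11, 5, 13, 12, 15, 14]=(5 16 14 12)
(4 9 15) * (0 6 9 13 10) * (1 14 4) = (0 6 9 15 1 14 4 13 10) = [6, 14, 2, 3, 13, 5, 9, 7, 8, 15, 0, 11, 12, 10, 4, 1]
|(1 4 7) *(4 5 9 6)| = |(1 5 9 6 4 7)| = 6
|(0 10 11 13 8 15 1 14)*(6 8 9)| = 10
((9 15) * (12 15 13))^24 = (15)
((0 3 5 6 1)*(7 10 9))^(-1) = (0 1 6 5 3)(7 9 10)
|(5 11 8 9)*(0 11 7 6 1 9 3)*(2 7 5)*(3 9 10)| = 10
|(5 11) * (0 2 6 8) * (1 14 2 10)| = 14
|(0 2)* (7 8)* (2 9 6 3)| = 10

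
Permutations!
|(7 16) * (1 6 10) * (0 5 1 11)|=|(0 5 1 6 10 11)(7 16)|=6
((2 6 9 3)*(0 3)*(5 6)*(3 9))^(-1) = (0 9)(2 3 6 5)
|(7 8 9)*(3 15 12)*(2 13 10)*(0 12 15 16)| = 12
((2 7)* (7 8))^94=(2 8 7)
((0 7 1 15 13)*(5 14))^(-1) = ((0 7 1 15 13)(5 14))^(-1) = (0 13 15 1 7)(5 14)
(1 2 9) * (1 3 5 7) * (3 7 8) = (1 2 9 7)(3 5 8) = [0, 2, 9, 5, 4, 8, 6, 1, 3, 7]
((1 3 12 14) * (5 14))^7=((1 3 12 5 14))^7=(1 12 14 3 5)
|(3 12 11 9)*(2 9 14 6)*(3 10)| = 8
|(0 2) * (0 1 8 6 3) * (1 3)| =3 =|(0 2 3)(1 8 6)|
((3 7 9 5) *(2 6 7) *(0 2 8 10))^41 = ((0 2 6 7 9 5 3 8 10))^41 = (0 5 2 3 6 8 7 10 9)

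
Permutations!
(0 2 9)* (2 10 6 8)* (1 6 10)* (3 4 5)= (10)(0 1 6 8 2 9)(3 4 5)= [1, 6, 9, 4, 5, 3, 8, 7, 2, 0, 10]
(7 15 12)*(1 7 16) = (1 7 15 12 16) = [0, 7, 2, 3, 4, 5, 6, 15, 8, 9, 10, 11, 16, 13, 14, 12, 1]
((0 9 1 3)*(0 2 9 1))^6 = (0 1 3 2 9)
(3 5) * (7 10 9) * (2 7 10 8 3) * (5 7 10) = [0, 1, 10, 7, 4, 2, 6, 8, 3, 5, 9] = (2 10 9 5)(3 7 8)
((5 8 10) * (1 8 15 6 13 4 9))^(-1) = (1 9 4 13 6 15 5 10 8)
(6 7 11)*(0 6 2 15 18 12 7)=[6, 1, 15, 3, 4, 5, 0, 11, 8, 9, 10, 2, 7, 13, 14, 18, 16, 17, 12]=(0 6)(2 15 18 12 7 11)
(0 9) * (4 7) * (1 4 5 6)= (0 9)(1 4 7 5 6)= [9, 4, 2, 3, 7, 6, 1, 5, 8, 0]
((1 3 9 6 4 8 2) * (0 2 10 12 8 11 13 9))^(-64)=((0 2 1 3)(4 11 13 9 6)(8 10 12))^(-64)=(4 11 13 9 6)(8 12 10)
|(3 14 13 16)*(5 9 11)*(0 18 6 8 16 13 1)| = 24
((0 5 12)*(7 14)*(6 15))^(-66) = ((0 5 12)(6 15)(7 14))^(-66) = (15)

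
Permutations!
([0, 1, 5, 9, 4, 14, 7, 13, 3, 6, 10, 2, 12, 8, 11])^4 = [0, 1, 2, 13, 4, 5, 3, 9, 7, 8, 10, 11, 12, 6, 14]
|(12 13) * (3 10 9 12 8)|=6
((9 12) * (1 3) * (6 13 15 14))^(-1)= (1 3)(6 14 15 13)(9 12)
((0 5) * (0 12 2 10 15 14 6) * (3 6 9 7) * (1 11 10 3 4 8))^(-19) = ((0 5 12 2 3 6)(1 11 10 15 14 9 7 4 8))^(-19) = (0 6 3 2 12 5)(1 8 4 7 9 14 15 10 11)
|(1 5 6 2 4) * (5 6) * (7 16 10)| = |(1 6 2 4)(7 16 10)| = 12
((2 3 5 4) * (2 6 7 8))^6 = (2 8 7 6 4 5 3)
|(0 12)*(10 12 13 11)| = |(0 13 11 10 12)| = 5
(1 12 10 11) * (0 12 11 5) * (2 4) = (0 12 10 5)(1 11)(2 4) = [12, 11, 4, 3, 2, 0, 6, 7, 8, 9, 5, 1, 10]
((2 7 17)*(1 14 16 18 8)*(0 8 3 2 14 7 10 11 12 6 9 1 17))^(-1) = (0 7 1 9 6 12 11 10 2 3 18 16 14 17 8)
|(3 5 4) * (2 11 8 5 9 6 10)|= |(2 11 8 5 4 3 9 6 10)|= 9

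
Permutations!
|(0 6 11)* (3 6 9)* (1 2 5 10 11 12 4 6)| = 24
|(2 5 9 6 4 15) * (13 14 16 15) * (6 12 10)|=|(2 5 9 12 10 6 4 13 14 16 15)|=11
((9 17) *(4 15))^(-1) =((4 15)(9 17))^(-1) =(4 15)(9 17)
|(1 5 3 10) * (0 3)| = |(0 3 10 1 5)| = 5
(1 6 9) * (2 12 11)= (1 6 9)(2 12 11)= [0, 6, 12, 3, 4, 5, 9, 7, 8, 1, 10, 2, 11]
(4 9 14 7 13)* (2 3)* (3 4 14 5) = (2 4 9 5 3)(7 13 14) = [0, 1, 4, 2, 9, 3, 6, 13, 8, 5, 10, 11, 12, 14, 7]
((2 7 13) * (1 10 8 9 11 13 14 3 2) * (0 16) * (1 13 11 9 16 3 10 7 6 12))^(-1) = (0 16 8 10 14 7 1 12 6 2 3)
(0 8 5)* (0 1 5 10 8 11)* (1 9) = (0 11)(1 5 9)(8 10) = [11, 5, 2, 3, 4, 9, 6, 7, 10, 1, 8, 0]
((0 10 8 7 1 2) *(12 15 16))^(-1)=(0 2 1 7 8 10)(12 16 15)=((0 10 8 7 1 2)(12 15 16))^(-1)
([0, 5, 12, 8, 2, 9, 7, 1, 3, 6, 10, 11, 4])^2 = (1 9 7 5 6)(2 4 12)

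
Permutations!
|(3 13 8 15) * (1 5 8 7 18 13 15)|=|(1 5 8)(3 15)(7 18 13)|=6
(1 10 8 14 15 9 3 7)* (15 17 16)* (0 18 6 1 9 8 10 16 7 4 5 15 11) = (0 18 6 1 16 11)(3 4 5 15 8 14 17 7 9) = [18, 16, 2, 4, 5, 15, 1, 9, 14, 3, 10, 0, 12, 13, 17, 8, 11, 7, 6]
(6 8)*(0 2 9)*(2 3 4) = (0 3 4 2 9)(6 8) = [3, 1, 9, 4, 2, 5, 8, 7, 6, 0]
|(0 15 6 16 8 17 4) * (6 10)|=8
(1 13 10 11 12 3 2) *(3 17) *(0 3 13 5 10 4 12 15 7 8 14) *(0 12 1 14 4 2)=(0 3)(1 5 10 11 15 7 8 4)(2 14 12 17 13)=[3, 5, 14, 0, 1, 10, 6, 8, 4, 9, 11, 15, 17, 2, 12, 7, 16, 13]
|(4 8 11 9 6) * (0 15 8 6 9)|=|(0 15 8 11)(4 6)|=4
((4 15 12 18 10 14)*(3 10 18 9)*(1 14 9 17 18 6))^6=(1 18 12 4)(6 17 15 14)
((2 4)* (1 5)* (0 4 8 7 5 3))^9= ((0 4 2 8 7 5 1 3))^9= (0 4 2 8 7 5 1 3)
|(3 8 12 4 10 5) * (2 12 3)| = 10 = |(2 12 4 10 5)(3 8)|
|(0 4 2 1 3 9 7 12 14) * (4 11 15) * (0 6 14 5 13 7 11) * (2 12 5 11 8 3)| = |(1 2)(3 9 8)(4 12 11 15)(5 13 7)(6 14)| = 12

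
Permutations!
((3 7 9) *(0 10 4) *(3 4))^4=((0 10 3 7 9 4))^4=(0 9 3)(4 7 10)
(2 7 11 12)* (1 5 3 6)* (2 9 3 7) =(1 5 7 11 12 9 3 6) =[0, 5, 2, 6, 4, 7, 1, 11, 8, 3, 10, 12, 9]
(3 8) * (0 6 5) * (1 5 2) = (0 6 2 1 5)(3 8) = [6, 5, 1, 8, 4, 0, 2, 7, 3]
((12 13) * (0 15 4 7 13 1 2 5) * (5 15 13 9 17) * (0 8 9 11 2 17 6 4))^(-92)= ((0 13 12 1 17 5 8 9 6 4 7 11 2 15))^(-92)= (0 8 2 17 7 12 6)(1 4 13 9 15 5 11)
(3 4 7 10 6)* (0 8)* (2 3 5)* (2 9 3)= (0 8)(3 4 7 10 6 5 9)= [8, 1, 2, 4, 7, 9, 5, 10, 0, 3, 6]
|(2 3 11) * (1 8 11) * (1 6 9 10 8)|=7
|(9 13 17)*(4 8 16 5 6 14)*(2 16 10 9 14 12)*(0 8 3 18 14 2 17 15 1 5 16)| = |(0 8 10 9 13 15 1 5 6 12 17 2)(3 18 14 4)| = 12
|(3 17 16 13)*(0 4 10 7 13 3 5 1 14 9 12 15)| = 33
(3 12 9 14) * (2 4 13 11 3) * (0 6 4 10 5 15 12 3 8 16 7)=(0 6 4 13 11 8 16 7)(2 10 5 15 12 9 14)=[6, 1, 10, 3, 13, 15, 4, 0, 16, 14, 5, 8, 9, 11, 2, 12, 7]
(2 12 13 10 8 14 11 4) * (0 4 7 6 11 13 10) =(0 4 2 12 10 8 14 13)(6 11 7) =[4, 1, 12, 3, 2, 5, 11, 6, 14, 9, 8, 7, 10, 0, 13]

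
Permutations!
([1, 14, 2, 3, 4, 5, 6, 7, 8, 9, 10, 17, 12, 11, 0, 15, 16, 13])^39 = [0, 1, 2, 3, 4, 5, 6, 7, 8, 9, 10, 11, 12, 13, 14, 15, 16, 17]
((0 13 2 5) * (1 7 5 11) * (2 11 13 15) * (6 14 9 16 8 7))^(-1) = ((0 15 2 13 11 1 6 14 9 16 8 7 5))^(-1) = (0 5 7 8 16 9 14 6 1 11 13 2 15)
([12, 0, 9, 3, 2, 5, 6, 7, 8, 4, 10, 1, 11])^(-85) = (0 1 11 12)(2 4 9)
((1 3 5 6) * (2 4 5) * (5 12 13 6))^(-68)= ((1 3 2 4 12 13 6))^(-68)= (1 2 12 6 3 4 13)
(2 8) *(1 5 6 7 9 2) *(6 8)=(1 5 8)(2 6 7 9)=[0, 5, 6, 3, 4, 8, 7, 9, 1, 2]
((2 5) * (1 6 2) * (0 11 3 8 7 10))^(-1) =(0 10 7 8 3 11)(1 5 2 6)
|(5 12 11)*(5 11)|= 2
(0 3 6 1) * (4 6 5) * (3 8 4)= (0 8 4 6 1)(3 5)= [8, 0, 2, 5, 6, 3, 1, 7, 4]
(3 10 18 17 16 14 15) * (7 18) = [0, 1, 2, 10, 4, 5, 6, 18, 8, 9, 7, 11, 12, 13, 15, 3, 14, 16, 17] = (3 10 7 18 17 16 14 15)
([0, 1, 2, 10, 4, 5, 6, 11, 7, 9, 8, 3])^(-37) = (3 7 10 11 8)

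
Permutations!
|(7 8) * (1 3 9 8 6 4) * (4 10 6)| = 6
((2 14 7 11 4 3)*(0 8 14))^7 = ((0 8 14 7 11 4 3 2))^7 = (0 2 3 4 11 7 14 8)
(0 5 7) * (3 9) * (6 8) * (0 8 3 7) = [5, 1, 2, 9, 4, 0, 3, 8, 6, 7] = (0 5)(3 9 7 8 6)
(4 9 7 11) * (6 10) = [0, 1, 2, 3, 9, 5, 10, 11, 8, 7, 6, 4] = (4 9 7 11)(6 10)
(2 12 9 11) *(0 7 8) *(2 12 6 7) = [2, 1, 6, 3, 4, 5, 7, 8, 0, 11, 10, 12, 9] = (0 2 6 7 8)(9 11 12)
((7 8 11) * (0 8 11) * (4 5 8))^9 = (0 4 5 8)(7 11)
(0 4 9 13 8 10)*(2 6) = (0 4 9 13 8 10)(2 6) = [4, 1, 6, 3, 9, 5, 2, 7, 10, 13, 0, 11, 12, 8]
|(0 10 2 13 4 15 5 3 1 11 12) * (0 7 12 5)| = 12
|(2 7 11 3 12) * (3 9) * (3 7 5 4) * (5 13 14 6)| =24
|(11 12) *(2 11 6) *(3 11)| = |(2 3 11 12 6)| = 5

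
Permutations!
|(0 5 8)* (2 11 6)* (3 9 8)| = 15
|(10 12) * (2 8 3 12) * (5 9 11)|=|(2 8 3 12 10)(5 9 11)|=15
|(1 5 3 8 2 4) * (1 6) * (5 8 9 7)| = |(1 8 2 4 6)(3 9 7 5)| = 20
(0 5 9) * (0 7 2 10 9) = [5, 1, 10, 3, 4, 0, 6, 2, 8, 7, 9] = (0 5)(2 10 9 7)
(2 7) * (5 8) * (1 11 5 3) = (1 11 5 8 3)(2 7) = [0, 11, 7, 1, 4, 8, 6, 2, 3, 9, 10, 5]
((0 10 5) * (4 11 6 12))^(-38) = (0 10 5)(4 6)(11 12)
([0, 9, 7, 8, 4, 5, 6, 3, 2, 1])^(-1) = (1 9)(2 8 3 7)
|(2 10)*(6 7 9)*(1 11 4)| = 6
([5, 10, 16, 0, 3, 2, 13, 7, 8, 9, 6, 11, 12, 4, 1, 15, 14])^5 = [1, 3, 6, 14, 16, 10, 5, 7, 8, 9, 0, 11, 12, 2, 4, 15, 13]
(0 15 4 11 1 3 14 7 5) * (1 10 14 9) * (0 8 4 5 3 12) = (0 15 5 8 4 11 10 14 7 3 9 1 12) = [15, 12, 2, 9, 11, 8, 6, 3, 4, 1, 14, 10, 0, 13, 7, 5]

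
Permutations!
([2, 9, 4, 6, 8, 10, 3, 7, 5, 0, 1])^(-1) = (0 9 1 10 5 8 4 2)(3 6)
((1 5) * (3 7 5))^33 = (1 3 7 5)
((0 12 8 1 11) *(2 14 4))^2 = (0 8 11 12 1)(2 4 14)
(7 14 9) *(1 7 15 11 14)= (1 7)(9 15 11 14)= [0, 7, 2, 3, 4, 5, 6, 1, 8, 15, 10, 14, 12, 13, 9, 11]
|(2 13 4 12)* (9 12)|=5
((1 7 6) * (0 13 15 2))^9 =((0 13 15 2)(1 7 6))^9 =(0 13 15 2)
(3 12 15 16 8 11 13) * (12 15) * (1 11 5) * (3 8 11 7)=[0, 7, 2, 15, 4, 1, 6, 3, 5, 9, 10, 13, 12, 8, 14, 16, 11]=(1 7 3 15 16 11 13 8 5)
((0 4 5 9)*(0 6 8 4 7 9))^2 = ((0 7 9 6 8 4 5))^2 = (0 9 8 5 7 6 4)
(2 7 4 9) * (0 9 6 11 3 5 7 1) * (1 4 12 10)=(0 9 2 4 6 11 3 5 7 12 10 1)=[9, 0, 4, 5, 6, 7, 11, 12, 8, 2, 1, 3, 10]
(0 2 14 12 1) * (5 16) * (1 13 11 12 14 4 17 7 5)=(0 2 4 17 7 5 16 1)(11 12 13)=[2, 0, 4, 3, 17, 16, 6, 5, 8, 9, 10, 12, 13, 11, 14, 15, 1, 7]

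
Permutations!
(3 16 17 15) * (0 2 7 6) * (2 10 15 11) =(0 10 15 3 16 17 11 2 7 6) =[10, 1, 7, 16, 4, 5, 0, 6, 8, 9, 15, 2, 12, 13, 14, 3, 17, 11]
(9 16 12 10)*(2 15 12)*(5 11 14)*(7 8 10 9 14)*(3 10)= (2 15 12 9 16)(3 10 14 5 11 7 8)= [0, 1, 15, 10, 4, 11, 6, 8, 3, 16, 14, 7, 9, 13, 5, 12, 2]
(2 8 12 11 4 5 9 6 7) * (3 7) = (2 8 12 11 4 5 9 6 3 7) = [0, 1, 8, 7, 5, 9, 3, 2, 12, 6, 10, 4, 11]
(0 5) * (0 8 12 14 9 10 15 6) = (0 5 8 12 14 9 10 15 6) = [5, 1, 2, 3, 4, 8, 0, 7, 12, 10, 15, 11, 14, 13, 9, 6]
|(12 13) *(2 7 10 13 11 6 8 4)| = 9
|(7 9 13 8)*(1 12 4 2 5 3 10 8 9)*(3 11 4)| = 12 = |(1 12 3 10 8 7)(2 5 11 4)(9 13)|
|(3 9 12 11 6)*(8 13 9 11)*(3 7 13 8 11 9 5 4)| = 9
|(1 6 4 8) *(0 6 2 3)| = |(0 6 4 8 1 2 3)| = 7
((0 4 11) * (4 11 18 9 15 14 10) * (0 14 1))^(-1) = ((0 11 14 10 4 18 9 15 1))^(-1) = (0 1 15 9 18 4 10 14 11)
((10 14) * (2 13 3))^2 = (14)(2 3 13)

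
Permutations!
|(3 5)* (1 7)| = |(1 7)(3 5)| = 2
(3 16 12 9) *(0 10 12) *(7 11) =(0 10 12 9 3 16)(7 11) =[10, 1, 2, 16, 4, 5, 6, 11, 8, 3, 12, 7, 9, 13, 14, 15, 0]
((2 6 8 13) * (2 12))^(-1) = (2 12 13 8 6)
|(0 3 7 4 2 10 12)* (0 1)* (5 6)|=|(0 3 7 4 2 10 12 1)(5 6)|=8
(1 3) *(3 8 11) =(1 8 11 3) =[0, 8, 2, 1, 4, 5, 6, 7, 11, 9, 10, 3]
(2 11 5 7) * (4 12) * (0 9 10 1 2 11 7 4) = [9, 2, 7, 3, 12, 4, 6, 11, 8, 10, 1, 5, 0] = (0 9 10 1 2 7 11 5 4 12)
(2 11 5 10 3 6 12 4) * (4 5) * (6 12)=(2 11 4)(3 12 5 10)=[0, 1, 11, 12, 2, 10, 6, 7, 8, 9, 3, 4, 5]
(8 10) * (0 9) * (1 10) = (0 9)(1 10 8) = [9, 10, 2, 3, 4, 5, 6, 7, 1, 0, 8]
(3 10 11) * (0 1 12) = (0 1 12)(3 10 11) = [1, 12, 2, 10, 4, 5, 6, 7, 8, 9, 11, 3, 0]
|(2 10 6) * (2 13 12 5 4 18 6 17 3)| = |(2 10 17 3)(4 18 6 13 12 5)| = 12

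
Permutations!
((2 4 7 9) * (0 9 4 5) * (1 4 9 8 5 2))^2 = ((0 8 5)(1 4 7 9))^2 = (0 5 8)(1 7)(4 9)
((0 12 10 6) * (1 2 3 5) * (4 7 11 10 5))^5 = (0 3 6 2 10 1 11 5 7 12 4)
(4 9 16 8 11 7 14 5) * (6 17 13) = (4 9 16 8 11 7 14 5)(6 17 13) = [0, 1, 2, 3, 9, 4, 17, 14, 11, 16, 10, 7, 12, 6, 5, 15, 8, 13]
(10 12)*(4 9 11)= [0, 1, 2, 3, 9, 5, 6, 7, 8, 11, 12, 4, 10]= (4 9 11)(10 12)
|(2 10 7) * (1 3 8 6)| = 12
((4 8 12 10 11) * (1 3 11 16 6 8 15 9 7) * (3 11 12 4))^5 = ((1 11 3 12 10 16 6 8 4 15 9 7))^5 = (1 16 9 12 4 11 6 7 10 15 3 8)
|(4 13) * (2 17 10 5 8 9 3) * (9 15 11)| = 18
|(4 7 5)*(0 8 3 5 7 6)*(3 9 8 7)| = |(0 7 3 5 4 6)(8 9)| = 6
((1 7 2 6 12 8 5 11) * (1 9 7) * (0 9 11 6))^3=(0 2 7 9)(5 8 12 6)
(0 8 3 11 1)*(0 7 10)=(0 8 3 11 1 7 10)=[8, 7, 2, 11, 4, 5, 6, 10, 3, 9, 0, 1]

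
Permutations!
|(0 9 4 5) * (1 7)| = |(0 9 4 5)(1 7)| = 4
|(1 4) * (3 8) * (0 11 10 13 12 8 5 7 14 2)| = |(0 11 10 13 12 8 3 5 7 14 2)(1 4)| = 22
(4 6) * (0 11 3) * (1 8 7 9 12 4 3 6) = (0 11 6 3)(1 8 7 9 12 4) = [11, 8, 2, 0, 1, 5, 3, 9, 7, 12, 10, 6, 4]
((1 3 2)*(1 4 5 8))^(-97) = (1 8 5 4 2 3)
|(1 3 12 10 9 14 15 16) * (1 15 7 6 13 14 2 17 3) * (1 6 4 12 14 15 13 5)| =|(1 6 5)(2 17 3 14 7 4 12 10 9)(13 15 16)| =9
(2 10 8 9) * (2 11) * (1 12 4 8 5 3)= (1 12 4 8 9 11 2 10 5 3)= [0, 12, 10, 1, 8, 3, 6, 7, 9, 11, 5, 2, 4]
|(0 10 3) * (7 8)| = 6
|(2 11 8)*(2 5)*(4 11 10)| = |(2 10 4 11 8 5)| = 6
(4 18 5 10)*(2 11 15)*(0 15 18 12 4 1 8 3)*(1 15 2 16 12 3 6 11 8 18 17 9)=(0 2 8 6 11 17 9 1 18 5 10 15 16 12 4 3)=[2, 18, 8, 0, 3, 10, 11, 7, 6, 1, 15, 17, 4, 13, 14, 16, 12, 9, 5]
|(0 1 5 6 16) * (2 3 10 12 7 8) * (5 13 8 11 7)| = |(0 1 13 8 2 3 10 12 5 6 16)(7 11)| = 22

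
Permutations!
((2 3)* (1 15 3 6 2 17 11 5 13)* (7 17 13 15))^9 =((1 7 17 11 5 15 3 13)(2 6))^9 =(1 7 17 11 5 15 3 13)(2 6)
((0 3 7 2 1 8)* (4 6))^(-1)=((0 3 7 2 1 8)(4 6))^(-1)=(0 8 1 2 7 3)(4 6)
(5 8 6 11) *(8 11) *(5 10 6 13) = [0, 1, 2, 3, 4, 11, 8, 7, 13, 9, 6, 10, 12, 5] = (5 11 10 6 8 13)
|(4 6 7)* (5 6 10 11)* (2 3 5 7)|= |(2 3 5 6)(4 10 11 7)|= 4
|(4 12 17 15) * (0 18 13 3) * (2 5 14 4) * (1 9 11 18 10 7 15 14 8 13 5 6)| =28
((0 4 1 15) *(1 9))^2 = ((0 4 9 1 15))^2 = (0 9 15 4 1)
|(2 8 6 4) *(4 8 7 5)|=4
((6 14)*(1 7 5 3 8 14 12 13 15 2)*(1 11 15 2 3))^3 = ((1 7 5)(2 11 15 3 8 14 6 12 13))^3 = (2 3 6)(8 12 11)(13 15 14)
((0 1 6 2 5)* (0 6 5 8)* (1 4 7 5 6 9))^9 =((0 4 7 5 9 1 6 2 8))^9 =(9)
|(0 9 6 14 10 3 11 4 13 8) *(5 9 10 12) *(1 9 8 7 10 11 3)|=13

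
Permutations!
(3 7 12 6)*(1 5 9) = (1 5 9)(3 7 12 6) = [0, 5, 2, 7, 4, 9, 3, 12, 8, 1, 10, 11, 6]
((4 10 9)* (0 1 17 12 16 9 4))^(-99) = ((0 1 17 12 16 9)(4 10))^(-99) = (0 12)(1 16)(4 10)(9 17)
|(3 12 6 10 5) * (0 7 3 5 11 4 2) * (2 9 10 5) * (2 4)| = 11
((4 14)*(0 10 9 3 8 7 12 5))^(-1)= ((0 10 9 3 8 7 12 5)(4 14))^(-1)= (0 5 12 7 8 3 9 10)(4 14)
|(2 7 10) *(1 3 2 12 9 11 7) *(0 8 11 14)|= 24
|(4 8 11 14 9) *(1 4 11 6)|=12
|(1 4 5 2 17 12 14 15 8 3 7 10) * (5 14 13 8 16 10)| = 24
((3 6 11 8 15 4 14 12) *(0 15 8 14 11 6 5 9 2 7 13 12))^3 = (0 11 15 14 4)(2 12 9 13 5 7 3)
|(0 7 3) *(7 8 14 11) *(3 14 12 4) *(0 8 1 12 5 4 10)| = |(0 1 12 10)(3 8 5 4)(7 14 11)| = 12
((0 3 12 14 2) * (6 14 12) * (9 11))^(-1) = ((0 3 6 14 2)(9 11))^(-1) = (0 2 14 6 3)(9 11)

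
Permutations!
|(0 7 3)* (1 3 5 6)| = |(0 7 5 6 1 3)| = 6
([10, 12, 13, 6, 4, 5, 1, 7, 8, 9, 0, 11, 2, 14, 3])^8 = (1 12 2 13 14 3 6)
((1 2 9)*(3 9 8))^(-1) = ((1 2 8 3 9))^(-1) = (1 9 3 8 2)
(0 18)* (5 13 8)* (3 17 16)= [18, 1, 2, 17, 4, 13, 6, 7, 5, 9, 10, 11, 12, 8, 14, 15, 3, 16, 0]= (0 18)(3 17 16)(5 13 8)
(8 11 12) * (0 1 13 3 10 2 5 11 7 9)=(0 1 13 3 10 2 5 11 12 8 7 9)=[1, 13, 5, 10, 4, 11, 6, 9, 7, 0, 2, 12, 8, 3]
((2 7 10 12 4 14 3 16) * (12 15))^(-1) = ((2 7 10 15 12 4 14 3 16))^(-1) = (2 16 3 14 4 12 15 10 7)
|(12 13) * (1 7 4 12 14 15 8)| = 8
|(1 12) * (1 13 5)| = 4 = |(1 12 13 5)|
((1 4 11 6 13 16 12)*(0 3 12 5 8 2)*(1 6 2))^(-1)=(0 2 11 4 1 8 5 16 13 6 12 3)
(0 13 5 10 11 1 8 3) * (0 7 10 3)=(0 13 5 3 7 10 11 1 8)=[13, 8, 2, 7, 4, 3, 6, 10, 0, 9, 11, 1, 12, 5]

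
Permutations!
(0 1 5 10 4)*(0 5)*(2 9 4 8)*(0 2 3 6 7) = (0 1 2 9 4 5 10 8 3 6 7) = [1, 2, 9, 6, 5, 10, 7, 0, 3, 4, 8]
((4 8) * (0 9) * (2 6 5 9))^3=(0 5 2 9 6)(4 8)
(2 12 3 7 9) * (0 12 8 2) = [12, 1, 8, 7, 4, 5, 6, 9, 2, 0, 10, 11, 3] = (0 12 3 7 9)(2 8)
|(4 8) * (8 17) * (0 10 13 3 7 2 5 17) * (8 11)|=11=|(0 10 13 3 7 2 5 17 11 8 4)|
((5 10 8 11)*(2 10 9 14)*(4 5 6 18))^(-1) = ((2 10 8 11 6 18 4 5 9 14))^(-1) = (2 14 9 5 4 18 6 11 8 10)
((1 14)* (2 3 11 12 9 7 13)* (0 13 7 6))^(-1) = ((0 13 2 3 11 12 9 6)(1 14))^(-1) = (0 6 9 12 11 3 2 13)(1 14)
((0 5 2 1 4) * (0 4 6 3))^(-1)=((0 5 2 1 6 3))^(-1)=(0 3 6 1 2 5)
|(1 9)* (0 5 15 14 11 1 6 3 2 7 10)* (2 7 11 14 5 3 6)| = |(0 3 7 10)(1 9 2 11)(5 15)| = 4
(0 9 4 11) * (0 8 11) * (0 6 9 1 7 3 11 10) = (0 1 7 3 11 8 10)(4 6 9) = [1, 7, 2, 11, 6, 5, 9, 3, 10, 4, 0, 8]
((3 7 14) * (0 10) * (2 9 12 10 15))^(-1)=((0 15 2 9 12 10)(3 7 14))^(-1)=(0 10 12 9 2 15)(3 14 7)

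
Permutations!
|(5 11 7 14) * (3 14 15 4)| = 7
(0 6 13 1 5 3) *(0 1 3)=(0 6 13 3 1 5)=[6, 5, 2, 1, 4, 0, 13, 7, 8, 9, 10, 11, 12, 3]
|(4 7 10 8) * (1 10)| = |(1 10 8 4 7)| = 5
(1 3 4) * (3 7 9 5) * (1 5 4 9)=[0, 7, 2, 9, 5, 3, 6, 1, 8, 4]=(1 7)(3 9 4 5)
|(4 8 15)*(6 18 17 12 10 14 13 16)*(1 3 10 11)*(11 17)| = 18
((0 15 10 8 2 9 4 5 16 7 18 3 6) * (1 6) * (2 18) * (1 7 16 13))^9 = (0 4 18 6 9 8 1 2 10 13 7 15 5 3)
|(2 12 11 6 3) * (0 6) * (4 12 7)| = 8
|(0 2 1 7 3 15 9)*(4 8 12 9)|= 10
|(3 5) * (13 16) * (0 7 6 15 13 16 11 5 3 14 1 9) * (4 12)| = |(16)(0 7 6 15 13 11 5 14 1 9)(4 12)| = 10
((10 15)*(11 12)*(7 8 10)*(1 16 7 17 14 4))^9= (17)(11 12)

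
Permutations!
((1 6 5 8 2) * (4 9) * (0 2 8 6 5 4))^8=(0 2 1 5 6 4 9)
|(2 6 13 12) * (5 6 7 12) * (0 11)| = 6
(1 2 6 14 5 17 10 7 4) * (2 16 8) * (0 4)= (0 4 1 16 8 2 6 14 5 17 10 7)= [4, 16, 6, 3, 1, 17, 14, 0, 2, 9, 7, 11, 12, 13, 5, 15, 8, 10]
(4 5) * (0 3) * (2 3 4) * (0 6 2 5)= [4, 1, 3, 6, 0, 5, 2]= (0 4)(2 3 6)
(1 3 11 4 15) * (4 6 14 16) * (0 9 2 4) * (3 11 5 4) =(0 9 2 3 5 4 15 1 11 6 14 16) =[9, 11, 3, 5, 15, 4, 14, 7, 8, 2, 10, 6, 12, 13, 16, 1, 0]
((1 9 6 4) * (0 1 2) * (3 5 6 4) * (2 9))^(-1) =(0 2 1)(3 6 5)(4 9)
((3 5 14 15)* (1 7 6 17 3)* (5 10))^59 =((1 7 6 17 3 10 5 14 15))^59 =(1 10 7 5 6 14 17 15 3)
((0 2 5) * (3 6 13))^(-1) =(0 5 2)(3 13 6) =((0 2 5)(3 6 13))^(-1)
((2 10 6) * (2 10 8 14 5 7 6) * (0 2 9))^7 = (0 10 7 14 2 9 6 5 8)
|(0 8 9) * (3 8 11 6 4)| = 7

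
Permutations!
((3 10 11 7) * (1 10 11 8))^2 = ((1 10 8)(3 11 7))^2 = (1 8 10)(3 7 11)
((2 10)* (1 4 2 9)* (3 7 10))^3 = ((1 4 2 3 7 10 9))^3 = (1 3 9 2 10 4 7)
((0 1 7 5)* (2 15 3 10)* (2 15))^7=((0 1 7 5)(3 10 15))^7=(0 5 7 1)(3 10 15)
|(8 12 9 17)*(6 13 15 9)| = |(6 13 15 9 17 8 12)| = 7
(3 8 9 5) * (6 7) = [0, 1, 2, 8, 4, 3, 7, 6, 9, 5] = (3 8 9 5)(6 7)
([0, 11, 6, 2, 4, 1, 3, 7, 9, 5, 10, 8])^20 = [0, 1, 3, 6, 4, 5, 2, 7, 8, 9, 10, 11]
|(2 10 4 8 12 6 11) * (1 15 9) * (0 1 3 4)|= 12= |(0 1 15 9 3 4 8 12 6 11 2 10)|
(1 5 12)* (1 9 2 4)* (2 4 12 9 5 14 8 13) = [0, 14, 12, 3, 1, 9, 6, 7, 13, 4, 10, 11, 5, 2, 8] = (1 14 8 13 2 12 5 9 4)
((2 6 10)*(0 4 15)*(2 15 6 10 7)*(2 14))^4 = (0 14)(2 4)(6 10)(7 15)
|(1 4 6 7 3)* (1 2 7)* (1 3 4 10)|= 10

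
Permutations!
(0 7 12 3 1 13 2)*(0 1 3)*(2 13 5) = (13)(0 7 12)(1 5 2) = [7, 5, 1, 3, 4, 2, 6, 12, 8, 9, 10, 11, 0, 13]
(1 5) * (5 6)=(1 6 5)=[0, 6, 2, 3, 4, 1, 5]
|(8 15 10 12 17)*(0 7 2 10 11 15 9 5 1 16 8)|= |(0 7 2 10 12 17)(1 16 8 9 5)(11 15)|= 30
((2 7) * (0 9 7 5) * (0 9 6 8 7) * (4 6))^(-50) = (0 5 7 6)(2 8 4 9)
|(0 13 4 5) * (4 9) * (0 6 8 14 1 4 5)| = 9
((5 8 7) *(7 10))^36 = (10)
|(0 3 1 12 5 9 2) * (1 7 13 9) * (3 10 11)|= 24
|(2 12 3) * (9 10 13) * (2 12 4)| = 6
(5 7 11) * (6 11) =[0, 1, 2, 3, 4, 7, 11, 6, 8, 9, 10, 5] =(5 7 6 11)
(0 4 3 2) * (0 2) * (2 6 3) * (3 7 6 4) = (0 3)(2 4)(6 7) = [3, 1, 4, 0, 2, 5, 7, 6]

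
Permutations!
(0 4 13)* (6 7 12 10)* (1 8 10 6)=(0 4 13)(1 8 10)(6 7 12)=[4, 8, 2, 3, 13, 5, 7, 12, 10, 9, 1, 11, 6, 0]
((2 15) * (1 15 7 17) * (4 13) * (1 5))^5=(1 5 17 7 2 15)(4 13)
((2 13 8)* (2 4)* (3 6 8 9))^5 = (2 8 3 13 4 6 9) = ((2 13 9 3 6 8 4))^5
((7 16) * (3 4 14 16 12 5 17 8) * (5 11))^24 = (3 7 17 14 11)(4 12 8 16 5)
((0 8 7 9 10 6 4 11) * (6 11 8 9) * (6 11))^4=((0 9 10 6 4 8 7 11))^4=(0 4)(6 11)(7 10)(8 9)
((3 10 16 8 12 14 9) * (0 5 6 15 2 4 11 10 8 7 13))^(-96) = ((0 5 6 15 2 4 11 10 16 7 13)(3 8 12 14 9))^(-96) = (0 15 11 7 5 2 10 13 6 4 16)(3 9 14 12 8)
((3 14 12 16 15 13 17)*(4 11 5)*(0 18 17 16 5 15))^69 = (0 15 5 3)(4 14 18 13)(11 12 17 16) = ((0 18 17 3 14 12 5 4 11 15 13 16))^69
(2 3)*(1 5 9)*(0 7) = (0 7)(1 5 9)(2 3) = [7, 5, 3, 2, 4, 9, 6, 0, 8, 1]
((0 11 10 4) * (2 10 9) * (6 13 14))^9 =(14)(0 2)(4 9)(10 11)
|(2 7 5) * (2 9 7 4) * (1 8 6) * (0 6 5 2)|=|(0 6 1 8 5 9 7 2 4)|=9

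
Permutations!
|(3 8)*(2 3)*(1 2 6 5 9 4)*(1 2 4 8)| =|(1 4 2 3)(5 9 8 6)| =4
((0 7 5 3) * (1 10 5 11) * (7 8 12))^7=((0 8 12 7 11 1 10 5 3))^7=(0 5 1 7 8 3 10 11 12)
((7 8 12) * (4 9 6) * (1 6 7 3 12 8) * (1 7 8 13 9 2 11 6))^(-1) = ((2 11 6 4)(3 12)(8 13 9))^(-1) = (2 4 6 11)(3 12)(8 9 13)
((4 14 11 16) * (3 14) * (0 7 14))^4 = ((0 7 14 11 16 4 3))^4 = (0 16 7 4 14 3 11)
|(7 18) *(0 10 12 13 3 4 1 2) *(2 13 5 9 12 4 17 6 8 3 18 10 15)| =12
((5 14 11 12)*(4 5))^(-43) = (4 14 12 5 11)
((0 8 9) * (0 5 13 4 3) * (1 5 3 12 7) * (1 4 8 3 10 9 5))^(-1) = (0 3)(4 7 12)(5 8 13)(9 10)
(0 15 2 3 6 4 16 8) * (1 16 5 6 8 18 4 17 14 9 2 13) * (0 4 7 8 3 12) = [15, 16, 12, 3, 5, 6, 17, 8, 4, 2, 10, 11, 0, 1, 9, 13, 18, 14, 7] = (0 15 13 1 16 18 7 8 4 5 6 17 14 9 2 12)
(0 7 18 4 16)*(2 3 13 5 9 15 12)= (0 7 18 4 16)(2 3 13 5 9 15 12)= [7, 1, 3, 13, 16, 9, 6, 18, 8, 15, 10, 11, 2, 5, 14, 12, 0, 17, 4]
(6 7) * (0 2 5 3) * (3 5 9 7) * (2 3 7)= (0 3)(2 9)(6 7)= [3, 1, 9, 0, 4, 5, 7, 6, 8, 2]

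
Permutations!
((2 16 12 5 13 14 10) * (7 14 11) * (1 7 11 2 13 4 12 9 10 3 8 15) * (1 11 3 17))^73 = ((1 7 14 17)(2 16 9 10 13)(3 8 15 11)(4 12 5))^73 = (1 7 14 17)(2 10 16 13 9)(3 8 15 11)(4 12 5)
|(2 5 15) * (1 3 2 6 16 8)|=8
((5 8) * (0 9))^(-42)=((0 9)(5 8))^(-42)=(9)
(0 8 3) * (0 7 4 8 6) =(0 6)(3 7 4 8) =[6, 1, 2, 7, 8, 5, 0, 4, 3]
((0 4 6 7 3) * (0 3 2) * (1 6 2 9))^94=(0 4 2)(1 7)(6 9)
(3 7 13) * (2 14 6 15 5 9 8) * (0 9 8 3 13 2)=(0 9 3 7 2 14 6 15 5 8)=[9, 1, 14, 7, 4, 8, 15, 2, 0, 3, 10, 11, 12, 13, 6, 5]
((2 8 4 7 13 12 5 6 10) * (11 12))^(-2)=((2 8 4 7 13 11 12 5 6 10))^(-2)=(2 6 12 13 4)(5 11 7 8 10)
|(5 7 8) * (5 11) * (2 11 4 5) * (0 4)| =|(0 4 5 7 8)(2 11)| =10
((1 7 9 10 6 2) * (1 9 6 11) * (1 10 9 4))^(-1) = ((1 7 6 2 4)(10 11))^(-1) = (1 4 2 6 7)(10 11)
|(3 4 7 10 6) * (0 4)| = |(0 4 7 10 6 3)| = 6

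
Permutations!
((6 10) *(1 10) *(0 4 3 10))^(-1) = ((0 4 3 10 6 1))^(-1) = (0 1 6 10 3 4)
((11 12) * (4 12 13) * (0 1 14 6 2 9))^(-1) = (0 9 2 6 14 1)(4 13 11 12)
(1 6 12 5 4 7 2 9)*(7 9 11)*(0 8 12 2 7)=[8, 6, 11, 3, 9, 4, 2, 7, 12, 1, 10, 0, 5]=(0 8 12 5 4 9 1 6 2 11)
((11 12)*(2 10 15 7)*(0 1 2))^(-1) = ((0 1 2 10 15 7)(11 12))^(-1) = (0 7 15 10 2 1)(11 12)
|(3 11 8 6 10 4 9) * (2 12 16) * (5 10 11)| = |(2 12 16)(3 5 10 4 9)(6 11 8)| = 15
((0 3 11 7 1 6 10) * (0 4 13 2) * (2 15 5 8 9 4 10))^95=((0 3 11 7 1 6 2)(4 13 15 5 8 9))^95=(0 1 3 6 11 2 7)(4 9 8 5 15 13)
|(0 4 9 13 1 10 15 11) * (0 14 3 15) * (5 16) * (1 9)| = 4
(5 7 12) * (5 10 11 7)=[0, 1, 2, 3, 4, 5, 6, 12, 8, 9, 11, 7, 10]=(7 12 10 11)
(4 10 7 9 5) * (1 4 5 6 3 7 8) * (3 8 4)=(1 3 7 9 6 8)(4 10)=[0, 3, 2, 7, 10, 5, 8, 9, 1, 6, 4]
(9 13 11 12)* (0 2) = [2, 1, 0, 3, 4, 5, 6, 7, 8, 13, 10, 12, 9, 11] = (0 2)(9 13 11 12)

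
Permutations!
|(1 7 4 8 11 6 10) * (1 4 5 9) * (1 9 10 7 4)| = 8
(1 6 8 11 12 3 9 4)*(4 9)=(1 6 8 11 12 3 4)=[0, 6, 2, 4, 1, 5, 8, 7, 11, 9, 10, 12, 3]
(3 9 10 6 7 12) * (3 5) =(3 9 10 6 7 12 5) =[0, 1, 2, 9, 4, 3, 7, 12, 8, 10, 6, 11, 5]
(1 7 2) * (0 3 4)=[3, 7, 1, 4, 0, 5, 6, 2]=(0 3 4)(1 7 2)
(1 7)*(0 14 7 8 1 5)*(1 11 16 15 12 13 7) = (0 14 1 8 11 16 15 12 13 7 5) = [14, 8, 2, 3, 4, 0, 6, 5, 11, 9, 10, 16, 13, 7, 1, 12, 15]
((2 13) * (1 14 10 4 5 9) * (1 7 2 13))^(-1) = ((1 14 10 4 5 9 7 2))^(-1) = (1 2 7 9 5 4 10 14)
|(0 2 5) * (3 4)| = 6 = |(0 2 5)(3 4)|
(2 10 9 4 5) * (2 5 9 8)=(2 10 8)(4 9)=[0, 1, 10, 3, 9, 5, 6, 7, 2, 4, 8]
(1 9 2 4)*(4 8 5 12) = (1 9 2 8 5 12 4) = [0, 9, 8, 3, 1, 12, 6, 7, 5, 2, 10, 11, 4]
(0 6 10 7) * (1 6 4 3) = (0 4 3 1 6 10 7) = [4, 6, 2, 1, 3, 5, 10, 0, 8, 9, 7]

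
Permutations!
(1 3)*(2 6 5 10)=(1 3)(2 6 5 10)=[0, 3, 6, 1, 4, 10, 5, 7, 8, 9, 2]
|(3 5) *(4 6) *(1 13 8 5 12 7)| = 14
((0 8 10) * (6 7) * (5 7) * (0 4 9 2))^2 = (0 10 9)(2 8 4)(5 6 7)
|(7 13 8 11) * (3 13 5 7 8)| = 2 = |(3 13)(5 7)(8 11)|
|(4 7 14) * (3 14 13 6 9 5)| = 8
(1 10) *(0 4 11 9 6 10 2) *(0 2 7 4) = (1 7 4 11 9 6 10) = [0, 7, 2, 3, 11, 5, 10, 4, 8, 6, 1, 9]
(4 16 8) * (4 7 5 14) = (4 16 8 7 5 14) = [0, 1, 2, 3, 16, 14, 6, 5, 7, 9, 10, 11, 12, 13, 4, 15, 8]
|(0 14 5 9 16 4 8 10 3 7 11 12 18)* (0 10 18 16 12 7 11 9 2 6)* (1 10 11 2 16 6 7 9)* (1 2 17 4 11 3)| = |(0 14 5 16 11 9 12 6)(1 10)(2 7)(3 17 4 8 18)| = 40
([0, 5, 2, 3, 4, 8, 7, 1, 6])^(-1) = (1 7 6 8 5)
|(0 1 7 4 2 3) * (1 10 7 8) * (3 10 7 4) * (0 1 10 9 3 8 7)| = |(1 7 8 10 4 2 9 3)| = 8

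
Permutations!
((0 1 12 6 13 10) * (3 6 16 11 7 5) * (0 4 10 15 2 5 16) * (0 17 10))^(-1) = ((0 1 12 17 10 4)(2 5 3 6 13 15)(7 16 11))^(-1) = (0 4 10 17 12 1)(2 15 13 6 3 5)(7 11 16)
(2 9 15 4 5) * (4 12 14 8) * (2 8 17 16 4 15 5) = [0, 1, 9, 3, 2, 8, 6, 7, 15, 5, 10, 11, 14, 13, 17, 12, 4, 16] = (2 9 5 8 15 12 14 17 16 4)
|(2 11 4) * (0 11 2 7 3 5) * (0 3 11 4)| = 4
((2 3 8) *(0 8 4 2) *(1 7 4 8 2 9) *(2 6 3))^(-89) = (0 8 3 6)(1 9 4 7)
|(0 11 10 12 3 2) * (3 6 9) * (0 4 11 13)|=8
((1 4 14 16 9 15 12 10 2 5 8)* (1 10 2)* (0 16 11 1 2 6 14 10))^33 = (0 6 10 16 14 2 9 11 5 15 1 8 12 4)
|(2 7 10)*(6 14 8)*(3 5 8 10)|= 8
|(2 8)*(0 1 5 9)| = 4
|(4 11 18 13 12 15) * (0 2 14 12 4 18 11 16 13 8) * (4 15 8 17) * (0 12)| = |(0 2 14)(4 16 13 15 18 17)(8 12)| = 6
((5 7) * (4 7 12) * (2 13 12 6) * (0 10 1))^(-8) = (0 10 1)(2 6 5 7 4 12 13)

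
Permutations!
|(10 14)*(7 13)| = 2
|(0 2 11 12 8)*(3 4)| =10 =|(0 2 11 12 8)(3 4)|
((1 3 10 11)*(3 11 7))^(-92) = ((1 11)(3 10 7))^(-92) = (11)(3 10 7)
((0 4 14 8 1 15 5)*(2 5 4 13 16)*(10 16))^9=((0 13 10 16 2 5)(1 15 4 14 8))^9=(0 16)(1 8 14 4 15)(2 13)(5 10)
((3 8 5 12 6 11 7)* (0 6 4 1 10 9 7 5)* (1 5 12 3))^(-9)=((0 6 11 12 4 5 3 8)(1 10 9 7))^(-9)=(0 8 3 5 4 12 11 6)(1 7 9 10)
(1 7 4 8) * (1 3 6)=[0, 7, 2, 6, 8, 5, 1, 4, 3]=(1 7 4 8 3 6)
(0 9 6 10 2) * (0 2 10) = (10)(0 9 6) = [9, 1, 2, 3, 4, 5, 0, 7, 8, 6, 10]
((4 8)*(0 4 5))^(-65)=((0 4 8 5))^(-65)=(0 5 8 4)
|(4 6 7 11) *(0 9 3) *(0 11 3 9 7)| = 6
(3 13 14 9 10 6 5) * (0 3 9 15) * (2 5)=(0 3 13 14 15)(2 5 9 10 6)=[3, 1, 5, 13, 4, 9, 2, 7, 8, 10, 6, 11, 12, 14, 15, 0]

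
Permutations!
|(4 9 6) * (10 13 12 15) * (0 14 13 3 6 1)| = |(0 14 13 12 15 10 3 6 4 9 1)| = 11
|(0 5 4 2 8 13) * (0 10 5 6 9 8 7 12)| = 11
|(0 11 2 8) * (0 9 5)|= 6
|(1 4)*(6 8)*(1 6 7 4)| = |(4 6 8 7)| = 4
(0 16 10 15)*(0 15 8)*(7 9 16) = [7, 1, 2, 3, 4, 5, 6, 9, 0, 16, 8, 11, 12, 13, 14, 15, 10] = (0 7 9 16 10 8)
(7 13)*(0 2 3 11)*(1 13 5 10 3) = (0 2 1 13 7 5 10 3 11) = [2, 13, 1, 11, 4, 10, 6, 5, 8, 9, 3, 0, 12, 7]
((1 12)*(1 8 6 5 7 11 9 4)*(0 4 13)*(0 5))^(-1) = ((0 4 1 12 8 6)(5 7 11 9 13))^(-1) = (0 6 8 12 1 4)(5 13 9 11 7)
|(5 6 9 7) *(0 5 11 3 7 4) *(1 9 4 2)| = 12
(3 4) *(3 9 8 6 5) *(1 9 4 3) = (1 9 8 6 5) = [0, 9, 2, 3, 4, 1, 5, 7, 6, 8]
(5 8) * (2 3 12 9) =(2 3 12 9)(5 8) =[0, 1, 3, 12, 4, 8, 6, 7, 5, 2, 10, 11, 9]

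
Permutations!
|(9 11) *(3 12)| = |(3 12)(9 11)| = 2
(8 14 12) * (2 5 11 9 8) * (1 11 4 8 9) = (1 11)(2 5 4 8 14 12) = [0, 11, 5, 3, 8, 4, 6, 7, 14, 9, 10, 1, 2, 13, 12]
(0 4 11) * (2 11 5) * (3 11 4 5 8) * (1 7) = (0 5 2 4 8 3 11)(1 7) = [5, 7, 4, 11, 8, 2, 6, 1, 3, 9, 10, 0]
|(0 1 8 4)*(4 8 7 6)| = |(8)(0 1 7 6 4)| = 5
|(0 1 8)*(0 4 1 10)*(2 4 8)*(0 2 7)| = |(0 10 2 4 1 7)| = 6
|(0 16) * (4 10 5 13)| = 4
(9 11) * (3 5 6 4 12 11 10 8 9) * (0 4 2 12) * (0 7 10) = (0 4 7 10 8 9)(2 12 11 3 5 6) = [4, 1, 12, 5, 7, 6, 2, 10, 9, 0, 8, 3, 11]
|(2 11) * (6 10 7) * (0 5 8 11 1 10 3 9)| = |(0 5 8 11 2 1 10 7 6 3 9)| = 11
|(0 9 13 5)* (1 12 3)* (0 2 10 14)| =21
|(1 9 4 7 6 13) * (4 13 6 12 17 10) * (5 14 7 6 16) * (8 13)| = |(1 9 8 13)(4 6 16 5 14 7 12 17 10)| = 36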